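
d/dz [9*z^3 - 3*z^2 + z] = 27*z^2 - 6*z + 1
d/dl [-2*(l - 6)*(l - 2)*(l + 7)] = -6*l^2 + 4*l + 88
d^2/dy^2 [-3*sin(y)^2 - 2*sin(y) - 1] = 2*sin(y) - 6*cos(2*y)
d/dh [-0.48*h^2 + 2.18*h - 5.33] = 2.18 - 0.96*h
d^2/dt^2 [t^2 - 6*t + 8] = 2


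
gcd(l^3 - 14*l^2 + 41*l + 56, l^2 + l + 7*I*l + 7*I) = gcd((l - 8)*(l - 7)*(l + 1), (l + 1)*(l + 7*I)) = l + 1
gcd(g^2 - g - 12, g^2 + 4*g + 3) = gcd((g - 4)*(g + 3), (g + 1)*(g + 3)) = g + 3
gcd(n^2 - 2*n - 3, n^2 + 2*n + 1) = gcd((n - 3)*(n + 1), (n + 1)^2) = n + 1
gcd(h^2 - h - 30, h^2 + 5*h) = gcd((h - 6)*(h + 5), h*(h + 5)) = h + 5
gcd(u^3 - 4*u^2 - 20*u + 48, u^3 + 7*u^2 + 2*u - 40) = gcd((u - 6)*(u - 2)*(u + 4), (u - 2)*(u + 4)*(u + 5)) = u^2 + 2*u - 8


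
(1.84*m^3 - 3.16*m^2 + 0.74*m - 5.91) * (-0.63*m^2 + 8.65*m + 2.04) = -1.1592*m^5 + 17.9068*m^4 - 24.0466*m^3 + 3.6779*m^2 - 49.6119*m - 12.0564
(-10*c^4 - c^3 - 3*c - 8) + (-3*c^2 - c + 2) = -10*c^4 - c^3 - 3*c^2 - 4*c - 6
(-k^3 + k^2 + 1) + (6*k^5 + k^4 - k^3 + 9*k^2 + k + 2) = 6*k^5 + k^4 - 2*k^3 + 10*k^2 + k + 3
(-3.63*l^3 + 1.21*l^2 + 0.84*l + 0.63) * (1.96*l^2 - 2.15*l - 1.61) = -7.1148*l^5 + 10.1761*l^4 + 4.8892*l^3 - 2.5193*l^2 - 2.7069*l - 1.0143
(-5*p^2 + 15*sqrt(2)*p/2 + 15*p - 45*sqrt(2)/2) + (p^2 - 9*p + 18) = -4*p^2 + 6*p + 15*sqrt(2)*p/2 - 45*sqrt(2)/2 + 18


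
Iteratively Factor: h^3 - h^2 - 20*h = (h)*(h^2 - h - 20) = h*(h + 4)*(h - 5)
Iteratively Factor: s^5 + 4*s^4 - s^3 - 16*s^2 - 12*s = (s - 2)*(s^4 + 6*s^3 + 11*s^2 + 6*s) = (s - 2)*(s + 1)*(s^3 + 5*s^2 + 6*s) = (s - 2)*(s + 1)*(s + 3)*(s^2 + 2*s) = (s - 2)*(s + 1)*(s + 2)*(s + 3)*(s)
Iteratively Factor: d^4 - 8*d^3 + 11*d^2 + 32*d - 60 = (d - 2)*(d^3 - 6*d^2 - d + 30) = (d - 5)*(d - 2)*(d^2 - d - 6) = (d - 5)*(d - 3)*(d - 2)*(d + 2)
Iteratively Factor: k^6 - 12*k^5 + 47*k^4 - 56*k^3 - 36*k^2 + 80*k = (k)*(k^5 - 12*k^4 + 47*k^3 - 56*k^2 - 36*k + 80) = k*(k - 5)*(k^4 - 7*k^3 + 12*k^2 + 4*k - 16) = k*(k - 5)*(k - 2)*(k^3 - 5*k^2 + 2*k + 8) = k*(k - 5)*(k - 4)*(k - 2)*(k^2 - k - 2) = k*(k - 5)*(k - 4)*(k - 2)*(k + 1)*(k - 2)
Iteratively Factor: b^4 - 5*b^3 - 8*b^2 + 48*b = (b - 4)*(b^3 - b^2 - 12*b) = b*(b - 4)*(b^2 - b - 12) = b*(b - 4)*(b + 3)*(b - 4)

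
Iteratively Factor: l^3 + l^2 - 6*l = (l + 3)*(l^2 - 2*l) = l*(l + 3)*(l - 2)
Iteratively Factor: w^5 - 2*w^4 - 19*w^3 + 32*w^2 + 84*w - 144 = (w + 3)*(w^4 - 5*w^3 - 4*w^2 + 44*w - 48) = (w + 3)^2*(w^3 - 8*w^2 + 20*w - 16) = (w - 4)*(w + 3)^2*(w^2 - 4*w + 4) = (w - 4)*(w - 2)*(w + 3)^2*(w - 2)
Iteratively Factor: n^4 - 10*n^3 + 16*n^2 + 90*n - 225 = (n - 3)*(n^3 - 7*n^2 - 5*n + 75) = (n - 5)*(n - 3)*(n^2 - 2*n - 15) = (n - 5)*(n - 3)*(n + 3)*(n - 5)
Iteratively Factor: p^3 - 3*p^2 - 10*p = (p + 2)*(p^2 - 5*p) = (p - 5)*(p + 2)*(p)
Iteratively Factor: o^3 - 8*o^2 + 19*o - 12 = (o - 3)*(o^2 - 5*o + 4) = (o - 3)*(o - 1)*(o - 4)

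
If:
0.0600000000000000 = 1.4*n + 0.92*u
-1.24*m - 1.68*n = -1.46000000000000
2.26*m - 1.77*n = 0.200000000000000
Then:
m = 0.49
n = 0.51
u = -0.71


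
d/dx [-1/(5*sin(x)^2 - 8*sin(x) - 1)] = 2*(5*sin(x) - 4)*cos(x)/(-5*sin(x)^2 + 8*sin(x) + 1)^2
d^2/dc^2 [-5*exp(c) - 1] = -5*exp(c)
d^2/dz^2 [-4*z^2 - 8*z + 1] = -8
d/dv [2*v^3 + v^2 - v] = 6*v^2 + 2*v - 1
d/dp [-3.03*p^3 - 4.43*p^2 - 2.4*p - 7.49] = -9.09*p^2 - 8.86*p - 2.4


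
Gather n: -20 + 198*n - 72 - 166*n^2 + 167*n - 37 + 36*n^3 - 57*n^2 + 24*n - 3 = 36*n^3 - 223*n^2 + 389*n - 132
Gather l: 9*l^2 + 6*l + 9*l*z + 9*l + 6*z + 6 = 9*l^2 + l*(9*z + 15) + 6*z + 6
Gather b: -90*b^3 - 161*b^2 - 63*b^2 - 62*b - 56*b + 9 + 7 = -90*b^3 - 224*b^2 - 118*b + 16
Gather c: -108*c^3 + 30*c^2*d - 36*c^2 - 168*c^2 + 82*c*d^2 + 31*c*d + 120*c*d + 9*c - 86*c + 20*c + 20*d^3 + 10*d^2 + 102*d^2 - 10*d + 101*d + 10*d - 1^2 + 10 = -108*c^3 + c^2*(30*d - 204) + c*(82*d^2 + 151*d - 57) + 20*d^3 + 112*d^2 + 101*d + 9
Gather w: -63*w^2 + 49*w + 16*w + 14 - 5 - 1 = -63*w^2 + 65*w + 8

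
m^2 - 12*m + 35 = (m - 7)*(m - 5)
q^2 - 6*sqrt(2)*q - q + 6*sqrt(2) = (q - 1)*(q - 6*sqrt(2))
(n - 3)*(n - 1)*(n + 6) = n^3 + 2*n^2 - 21*n + 18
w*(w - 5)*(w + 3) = w^3 - 2*w^2 - 15*w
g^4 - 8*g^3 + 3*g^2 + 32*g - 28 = (g - 7)*(g - 2)*(g - 1)*(g + 2)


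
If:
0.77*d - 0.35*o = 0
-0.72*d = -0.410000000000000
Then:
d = 0.57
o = 1.25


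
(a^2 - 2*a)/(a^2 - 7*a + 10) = a/(a - 5)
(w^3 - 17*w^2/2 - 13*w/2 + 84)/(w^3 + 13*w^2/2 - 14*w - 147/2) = (w - 8)/(w + 7)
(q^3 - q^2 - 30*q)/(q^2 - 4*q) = (q^2 - q - 30)/(q - 4)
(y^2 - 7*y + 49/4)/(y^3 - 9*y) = (y^2 - 7*y + 49/4)/(y*(y^2 - 9))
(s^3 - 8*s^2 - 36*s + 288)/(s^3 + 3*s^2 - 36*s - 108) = (s - 8)/(s + 3)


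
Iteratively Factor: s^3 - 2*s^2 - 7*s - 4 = (s - 4)*(s^2 + 2*s + 1) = (s - 4)*(s + 1)*(s + 1)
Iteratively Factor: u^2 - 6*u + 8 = (u - 2)*(u - 4)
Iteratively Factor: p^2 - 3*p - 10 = (p + 2)*(p - 5)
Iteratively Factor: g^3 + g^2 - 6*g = (g)*(g^2 + g - 6) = g*(g - 2)*(g + 3)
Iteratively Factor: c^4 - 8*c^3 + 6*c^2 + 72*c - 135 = (c - 3)*(c^3 - 5*c^2 - 9*c + 45) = (c - 3)^2*(c^2 - 2*c - 15) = (c - 3)^2*(c + 3)*(c - 5)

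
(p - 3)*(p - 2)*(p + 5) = p^3 - 19*p + 30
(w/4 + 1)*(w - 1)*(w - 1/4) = w^3/4 + 11*w^2/16 - 19*w/16 + 1/4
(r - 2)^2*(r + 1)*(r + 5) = r^4 + 2*r^3 - 15*r^2 + 4*r + 20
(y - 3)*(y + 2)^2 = y^3 + y^2 - 8*y - 12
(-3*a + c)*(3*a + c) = -9*a^2 + c^2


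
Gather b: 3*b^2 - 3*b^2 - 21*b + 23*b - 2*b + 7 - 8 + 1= 0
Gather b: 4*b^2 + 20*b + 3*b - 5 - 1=4*b^2 + 23*b - 6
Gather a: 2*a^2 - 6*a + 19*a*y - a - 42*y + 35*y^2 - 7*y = 2*a^2 + a*(19*y - 7) + 35*y^2 - 49*y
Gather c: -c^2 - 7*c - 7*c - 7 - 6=-c^2 - 14*c - 13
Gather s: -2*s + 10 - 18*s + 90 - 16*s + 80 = 180 - 36*s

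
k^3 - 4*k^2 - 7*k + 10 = (k - 5)*(k - 1)*(k + 2)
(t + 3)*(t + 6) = t^2 + 9*t + 18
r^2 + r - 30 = (r - 5)*(r + 6)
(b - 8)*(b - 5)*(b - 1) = b^3 - 14*b^2 + 53*b - 40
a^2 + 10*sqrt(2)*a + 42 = (a + 3*sqrt(2))*(a + 7*sqrt(2))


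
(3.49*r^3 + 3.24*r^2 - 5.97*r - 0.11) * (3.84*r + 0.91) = 13.4016*r^4 + 15.6175*r^3 - 19.9764*r^2 - 5.8551*r - 0.1001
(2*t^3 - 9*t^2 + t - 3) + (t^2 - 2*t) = 2*t^3 - 8*t^2 - t - 3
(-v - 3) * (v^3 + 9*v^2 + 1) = -v^4 - 12*v^3 - 27*v^2 - v - 3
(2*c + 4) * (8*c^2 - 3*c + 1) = 16*c^3 + 26*c^2 - 10*c + 4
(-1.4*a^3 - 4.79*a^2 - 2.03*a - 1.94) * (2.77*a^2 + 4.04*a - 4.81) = -3.878*a^5 - 18.9243*a^4 - 18.2407*a^3 + 9.4649*a^2 + 1.9267*a + 9.3314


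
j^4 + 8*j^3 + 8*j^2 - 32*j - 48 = (j - 2)*(j + 2)^2*(j + 6)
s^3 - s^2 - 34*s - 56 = (s - 7)*(s + 2)*(s + 4)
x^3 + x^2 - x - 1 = (x - 1)*(x + 1)^2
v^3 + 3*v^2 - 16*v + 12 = (v - 2)*(v - 1)*(v + 6)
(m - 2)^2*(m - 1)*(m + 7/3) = m^4 - 8*m^3/3 - 11*m^2/3 + 44*m/3 - 28/3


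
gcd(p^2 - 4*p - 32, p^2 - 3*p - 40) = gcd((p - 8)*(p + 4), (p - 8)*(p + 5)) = p - 8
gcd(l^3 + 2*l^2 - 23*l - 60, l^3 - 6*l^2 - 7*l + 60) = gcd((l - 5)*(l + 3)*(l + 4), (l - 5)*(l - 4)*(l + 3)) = l^2 - 2*l - 15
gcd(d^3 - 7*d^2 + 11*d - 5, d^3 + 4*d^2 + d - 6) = d - 1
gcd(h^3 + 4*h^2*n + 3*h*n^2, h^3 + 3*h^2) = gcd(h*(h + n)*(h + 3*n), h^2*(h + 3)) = h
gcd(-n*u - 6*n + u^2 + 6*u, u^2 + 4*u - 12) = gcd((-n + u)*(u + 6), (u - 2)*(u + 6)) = u + 6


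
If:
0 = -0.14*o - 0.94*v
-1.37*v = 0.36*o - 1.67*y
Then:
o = 10.7080491132333*y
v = -1.59481582537517*y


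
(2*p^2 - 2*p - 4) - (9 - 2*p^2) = 4*p^2 - 2*p - 13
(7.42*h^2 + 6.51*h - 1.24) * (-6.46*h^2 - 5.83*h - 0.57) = -47.9332*h^4 - 85.3132*h^3 - 34.1723*h^2 + 3.5185*h + 0.7068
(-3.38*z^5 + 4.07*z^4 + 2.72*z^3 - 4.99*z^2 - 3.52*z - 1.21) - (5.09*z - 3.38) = -3.38*z^5 + 4.07*z^4 + 2.72*z^3 - 4.99*z^2 - 8.61*z + 2.17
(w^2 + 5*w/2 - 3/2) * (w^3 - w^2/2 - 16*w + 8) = w^5 + 2*w^4 - 75*w^3/4 - 125*w^2/4 + 44*w - 12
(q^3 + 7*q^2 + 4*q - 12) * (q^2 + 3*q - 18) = q^5 + 10*q^4 + 7*q^3 - 126*q^2 - 108*q + 216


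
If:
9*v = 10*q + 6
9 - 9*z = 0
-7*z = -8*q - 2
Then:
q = 5/8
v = 49/36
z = 1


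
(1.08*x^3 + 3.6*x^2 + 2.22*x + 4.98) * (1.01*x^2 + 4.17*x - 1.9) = 1.0908*x^5 + 8.1396*x^4 + 15.2022*x^3 + 7.4472*x^2 + 16.5486*x - 9.462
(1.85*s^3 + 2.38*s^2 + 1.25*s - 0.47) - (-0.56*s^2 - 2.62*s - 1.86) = 1.85*s^3 + 2.94*s^2 + 3.87*s + 1.39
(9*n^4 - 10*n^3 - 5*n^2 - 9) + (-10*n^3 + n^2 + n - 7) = 9*n^4 - 20*n^3 - 4*n^2 + n - 16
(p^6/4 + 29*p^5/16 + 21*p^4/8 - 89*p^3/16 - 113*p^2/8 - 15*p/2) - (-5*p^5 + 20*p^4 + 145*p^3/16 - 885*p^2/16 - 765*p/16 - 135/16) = p^6/4 + 109*p^5/16 - 139*p^4/8 - 117*p^3/8 + 659*p^2/16 + 645*p/16 + 135/16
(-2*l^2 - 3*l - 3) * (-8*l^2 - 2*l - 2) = 16*l^4 + 28*l^3 + 34*l^2 + 12*l + 6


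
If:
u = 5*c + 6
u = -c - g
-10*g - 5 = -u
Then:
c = -61/65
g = -24/65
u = 17/13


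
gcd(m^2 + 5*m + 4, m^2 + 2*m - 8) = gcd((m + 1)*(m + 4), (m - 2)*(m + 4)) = m + 4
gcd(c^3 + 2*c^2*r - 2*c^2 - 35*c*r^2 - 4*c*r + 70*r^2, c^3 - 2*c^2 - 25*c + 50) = c - 2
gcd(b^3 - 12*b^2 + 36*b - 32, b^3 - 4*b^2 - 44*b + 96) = b^2 - 10*b + 16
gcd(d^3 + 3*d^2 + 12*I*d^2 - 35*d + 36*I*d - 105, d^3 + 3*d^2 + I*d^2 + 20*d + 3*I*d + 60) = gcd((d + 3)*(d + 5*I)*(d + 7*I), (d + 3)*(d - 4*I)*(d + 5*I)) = d^2 + d*(3 + 5*I) + 15*I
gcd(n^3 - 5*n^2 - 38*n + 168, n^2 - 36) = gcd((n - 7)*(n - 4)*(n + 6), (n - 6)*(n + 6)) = n + 6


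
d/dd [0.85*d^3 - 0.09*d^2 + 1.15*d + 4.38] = 2.55*d^2 - 0.18*d + 1.15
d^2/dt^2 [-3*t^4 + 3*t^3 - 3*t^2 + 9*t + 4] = -36*t^2 + 18*t - 6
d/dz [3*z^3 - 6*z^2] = 3*z*(3*z - 4)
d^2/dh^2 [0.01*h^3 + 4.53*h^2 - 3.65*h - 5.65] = 0.06*h + 9.06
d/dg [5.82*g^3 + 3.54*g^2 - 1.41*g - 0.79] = 17.46*g^2 + 7.08*g - 1.41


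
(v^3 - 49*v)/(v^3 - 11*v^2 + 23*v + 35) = v*(v + 7)/(v^2 - 4*v - 5)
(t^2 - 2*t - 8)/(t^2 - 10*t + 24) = (t + 2)/(t - 6)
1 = 1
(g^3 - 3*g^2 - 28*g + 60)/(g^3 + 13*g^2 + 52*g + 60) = (g^2 - 8*g + 12)/(g^2 + 8*g + 12)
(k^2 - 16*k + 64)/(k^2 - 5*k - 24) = (k - 8)/(k + 3)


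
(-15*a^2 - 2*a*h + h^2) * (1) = -15*a^2 - 2*a*h + h^2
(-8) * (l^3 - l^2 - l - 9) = -8*l^3 + 8*l^2 + 8*l + 72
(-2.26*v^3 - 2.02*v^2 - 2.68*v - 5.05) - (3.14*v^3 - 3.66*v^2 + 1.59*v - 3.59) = -5.4*v^3 + 1.64*v^2 - 4.27*v - 1.46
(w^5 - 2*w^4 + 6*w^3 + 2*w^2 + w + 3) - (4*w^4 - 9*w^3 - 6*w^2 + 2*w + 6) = w^5 - 6*w^4 + 15*w^3 + 8*w^2 - w - 3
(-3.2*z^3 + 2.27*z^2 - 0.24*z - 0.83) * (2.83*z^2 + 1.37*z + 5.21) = -9.056*z^5 + 2.0401*z^4 - 14.2413*z^3 + 9.149*z^2 - 2.3875*z - 4.3243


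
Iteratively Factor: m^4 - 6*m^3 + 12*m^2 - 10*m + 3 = (m - 1)*(m^3 - 5*m^2 + 7*m - 3) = (m - 1)^2*(m^2 - 4*m + 3) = (m - 1)^3*(m - 3)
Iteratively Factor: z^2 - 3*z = (z - 3)*(z)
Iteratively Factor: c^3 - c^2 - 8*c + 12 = (c - 2)*(c^2 + c - 6) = (c - 2)*(c + 3)*(c - 2)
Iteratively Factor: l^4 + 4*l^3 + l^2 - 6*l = (l + 2)*(l^3 + 2*l^2 - 3*l) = (l - 1)*(l + 2)*(l^2 + 3*l) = l*(l - 1)*(l + 2)*(l + 3)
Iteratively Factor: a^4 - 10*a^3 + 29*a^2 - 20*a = (a - 1)*(a^3 - 9*a^2 + 20*a) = a*(a - 1)*(a^2 - 9*a + 20) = a*(a - 5)*(a - 1)*(a - 4)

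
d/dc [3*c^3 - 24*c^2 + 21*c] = 9*c^2 - 48*c + 21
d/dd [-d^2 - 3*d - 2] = -2*d - 3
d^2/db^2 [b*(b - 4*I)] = 2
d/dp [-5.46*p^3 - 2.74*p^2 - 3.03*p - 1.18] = -16.38*p^2 - 5.48*p - 3.03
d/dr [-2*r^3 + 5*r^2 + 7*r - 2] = -6*r^2 + 10*r + 7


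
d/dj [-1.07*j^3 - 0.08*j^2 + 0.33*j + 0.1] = -3.21*j^2 - 0.16*j + 0.33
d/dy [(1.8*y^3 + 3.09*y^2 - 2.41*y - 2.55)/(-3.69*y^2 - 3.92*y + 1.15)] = (-6.642*y^4 - 14.112*y^3 - 14.7957*y^2 - 11.712*y - 12.7675)/(13.6161*y^4 + 28.9296*y^3 + 6.8794*y^2 - 9.016*y + 1.3225)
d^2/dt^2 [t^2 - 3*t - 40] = 2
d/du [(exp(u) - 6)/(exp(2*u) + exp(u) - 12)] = (-(exp(u) - 6)*(2*exp(u) + 1) + exp(2*u) + exp(u) - 12)*exp(u)/(exp(2*u) + exp(u) - 12)^2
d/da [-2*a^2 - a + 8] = -4*a - 1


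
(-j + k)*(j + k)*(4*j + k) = -4*j^3 - j^2*k + 4*j*k^2 + k^3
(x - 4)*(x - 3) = x^2 - 7*x + 12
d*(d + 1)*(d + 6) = d^3 + 7*d^2 + 6*d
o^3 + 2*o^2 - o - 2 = (o - 1)*(o + 1)*(o + 2)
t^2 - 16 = (t - 4)*(t + 4)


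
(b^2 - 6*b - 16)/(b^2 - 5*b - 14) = (b - 8)/(b - 7)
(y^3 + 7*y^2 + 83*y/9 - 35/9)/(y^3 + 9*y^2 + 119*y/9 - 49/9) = (y + 5)/(y + 7)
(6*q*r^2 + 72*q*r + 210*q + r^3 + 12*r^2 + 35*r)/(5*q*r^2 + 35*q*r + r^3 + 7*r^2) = (6*q*r + 30*q + r^2 + 5*r)/(r*(5*q + r))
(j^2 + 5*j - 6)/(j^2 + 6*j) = (j - 1)/j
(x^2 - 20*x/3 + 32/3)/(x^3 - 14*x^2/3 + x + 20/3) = (3*x - 8)/(3*x^2 - 2*x - 5)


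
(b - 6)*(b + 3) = b^2 - 3*b - 18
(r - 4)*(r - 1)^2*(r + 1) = r^4 - 5*r^3 + 3*r^2 + 5*r - 4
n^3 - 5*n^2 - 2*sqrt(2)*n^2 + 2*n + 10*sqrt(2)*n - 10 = (n - 5)*(n - sqrt(2))^2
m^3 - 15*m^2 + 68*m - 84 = (m - 7)*(m - 6)*(m - 2)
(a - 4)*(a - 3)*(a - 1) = a^3 - 8*a^2 + 19*a - 12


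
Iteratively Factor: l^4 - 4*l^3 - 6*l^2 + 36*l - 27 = (l - 3)*(l^3 - l^2 - 9*l + 9) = (l - 3)*(l + 3)*(l^2 - 4*l + 3) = (l - 3)^2*(l + 3)*(l - 1)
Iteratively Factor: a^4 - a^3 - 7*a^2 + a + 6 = (a + 2)*(a^3 - 3*a^2 - a + 3) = (a + 1)*(a + 2)*(a^2 - 4*a + 3) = (a - 3)*(a + 1)*(a + 2)*(a - 1)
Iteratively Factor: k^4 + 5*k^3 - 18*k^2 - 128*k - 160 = (k - 5)*(k^3 + 10*k^2 + 32*k + 32) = (k - 5)*(k + 4)*(k^2 + 6*k + 8) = (k - 5)*(k + 4)^2*(k + 2)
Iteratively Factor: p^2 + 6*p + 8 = (p + 4)*(p + 2)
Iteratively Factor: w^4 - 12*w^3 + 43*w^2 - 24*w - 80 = (w + 1)*(w^3 - 13*w^2 + 56*w - 80) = (w - 4)*(w + 1)*(w^2 - 9*w + 20) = (w - 5)*(w - 4)*(w + 1)*(w - 4)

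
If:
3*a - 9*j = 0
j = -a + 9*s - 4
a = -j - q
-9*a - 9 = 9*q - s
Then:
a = 231/85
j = 77/85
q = -308/85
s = 72/85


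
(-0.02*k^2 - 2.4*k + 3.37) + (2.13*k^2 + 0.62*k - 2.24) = 2.11*k^2 - 1.78*k + 1.13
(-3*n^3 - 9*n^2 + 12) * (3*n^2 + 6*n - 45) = -9*n^5 - 45*n^4 + 81*n^3 + 441*n^2 + 72*n - 540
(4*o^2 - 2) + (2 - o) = 4*o^2 - o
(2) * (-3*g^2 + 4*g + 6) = -6*g^2 + 8*g + 12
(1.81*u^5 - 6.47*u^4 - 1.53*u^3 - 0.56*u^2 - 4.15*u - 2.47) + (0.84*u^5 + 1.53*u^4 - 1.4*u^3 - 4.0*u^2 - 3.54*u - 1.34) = 2.65*u^5 - 4.94*u^4 - 2.93*u^3 - 4.56*u^2 - 7.69*u - 3.81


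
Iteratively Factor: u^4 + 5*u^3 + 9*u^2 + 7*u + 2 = (u + 1)*(u^3 + 4*u^2 + 5*u + 2) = (u + 1)*(u + 2)*(u^2 + 2*u + 1) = (u + 1)^2*(u + 2)*(u + 1)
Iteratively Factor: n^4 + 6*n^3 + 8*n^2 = (n + 4)*(n^3 + 2*n^2) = n*(n + 4)*(n^2 + 2*n) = n^2*(n + 4)*(n + 2)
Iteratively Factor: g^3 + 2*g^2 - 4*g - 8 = (g + 2)*(g^2 - 4) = (g - 2)*(g + 2)*(g + 2)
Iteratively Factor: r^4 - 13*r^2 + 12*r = (r + 4)*(r^3 - 4*r^2 + 3*r) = (r - 3)*(r + 4)*(r^2 - r) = r*(r - 3)*(r + 4)*(r - 1)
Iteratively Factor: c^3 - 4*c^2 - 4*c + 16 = (c + 2)*(c^2 - 6*c + 8) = (c - 2)*(c + 2)*(c - 4)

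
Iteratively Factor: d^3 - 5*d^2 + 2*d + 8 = (d + 1)*(d^2 - 6*d + 8) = (d - 4)*(d + 1)*(d - 2)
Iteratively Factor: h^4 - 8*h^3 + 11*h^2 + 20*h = (h - 5)*(h^3 - 3*h^2 - 4*h) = (h - 5)*(h - 4)*(h^2 + h) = h*(h - 5)*(h - 4)*(h + 1)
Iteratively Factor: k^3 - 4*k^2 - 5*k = (k + 1)*(k^2 - 5*k) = k*(k + 1)*(k - 5)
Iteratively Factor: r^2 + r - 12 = (r - 3)*(r + 4)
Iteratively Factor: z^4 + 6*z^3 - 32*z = (z)*(z^3 + 6*z^2 - 32) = z*(z - 2)*(z^2 + 8*z + 16) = z*(z - 2)*(z + 4)*(z + 4)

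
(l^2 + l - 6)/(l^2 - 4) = (l + 3)/(l + 2)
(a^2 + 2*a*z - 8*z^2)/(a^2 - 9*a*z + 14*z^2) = (-a - 4*z)/(-a + 7*z)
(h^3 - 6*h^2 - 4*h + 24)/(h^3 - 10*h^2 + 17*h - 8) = (h^3 - 6*h^2 - 4*h + 24)/(h^3 - 10*h^2 + 17*h - 8)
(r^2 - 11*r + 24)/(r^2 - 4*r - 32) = (r - 3)/(r + 4)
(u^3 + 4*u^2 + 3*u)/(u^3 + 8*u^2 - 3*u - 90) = u*(u^2 + 4*u + 3)/(u^3 + 8*u^2 - 3*u - 90)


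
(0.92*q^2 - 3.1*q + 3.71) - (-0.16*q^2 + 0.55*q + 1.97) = 1.08*q^2 - 3.65*q + 1.74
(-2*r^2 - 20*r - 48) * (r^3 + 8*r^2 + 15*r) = -2*r^5 - 36*r^4 - 238*r^3 - 684*r^2 - 720*r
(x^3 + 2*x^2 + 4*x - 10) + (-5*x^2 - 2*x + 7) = x^3 - 3*x^2 + 2*x - 3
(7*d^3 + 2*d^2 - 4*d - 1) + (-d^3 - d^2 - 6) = 6*d^3 + d^2 - 4*d - 7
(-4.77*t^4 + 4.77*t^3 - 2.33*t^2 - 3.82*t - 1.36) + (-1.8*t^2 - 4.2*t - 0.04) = -4.77*t^4 + 4.77*t^3 - 4.13*t^2 - 8.02*t - 1.4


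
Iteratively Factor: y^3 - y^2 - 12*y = (y + 3)*(y^2 - 4*y) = (y - 4)*(y + 3)*(y)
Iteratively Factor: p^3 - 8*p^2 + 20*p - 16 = (p - 2)*(p^2 - 6*p + 8) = (p - 4)*(p - 2)*(p - 2)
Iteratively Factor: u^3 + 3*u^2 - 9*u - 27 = (u + 3)*(u^2 - 9) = (u - 3)*(u + 3)*(u + 3)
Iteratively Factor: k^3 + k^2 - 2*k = (k)*(k^2 + k - 2) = k*(k + 2)*(k - 1)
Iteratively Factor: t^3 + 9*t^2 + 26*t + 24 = (t + 4)*(t^2 + 5*t + 6) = (t + 2)*(t + 4)*(t + 3)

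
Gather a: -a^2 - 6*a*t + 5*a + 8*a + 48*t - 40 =-a^2 + a*(13 - 6*t) + 48*t - 40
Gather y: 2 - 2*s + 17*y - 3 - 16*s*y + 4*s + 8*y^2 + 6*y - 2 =2*s + 8*y^2 + y*(23 - 16*s) - 3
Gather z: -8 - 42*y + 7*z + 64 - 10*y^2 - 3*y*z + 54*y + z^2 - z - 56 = -10*y^2 + 12*y + z^2 + z*(6 - 3*y)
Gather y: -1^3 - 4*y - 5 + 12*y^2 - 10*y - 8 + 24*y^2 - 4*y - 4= 36*y^2 - 18*y - 18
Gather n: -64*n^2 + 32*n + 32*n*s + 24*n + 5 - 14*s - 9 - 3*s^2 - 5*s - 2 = -64*n^2 + n*(32*s + 56) - 3*s^2 - 19*s - 6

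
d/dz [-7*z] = -7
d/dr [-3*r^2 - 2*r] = -6*r - 2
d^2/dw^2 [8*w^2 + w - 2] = 16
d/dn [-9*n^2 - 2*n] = -18*n - 2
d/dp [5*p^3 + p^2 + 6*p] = 15*p^2 + 2*p + 6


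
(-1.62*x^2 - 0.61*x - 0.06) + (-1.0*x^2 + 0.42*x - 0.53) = -2.62*x^2 - 0.19*x - 0.59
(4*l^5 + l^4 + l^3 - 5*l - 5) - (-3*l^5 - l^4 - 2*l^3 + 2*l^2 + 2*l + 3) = 7*l^5 + 2*l^4 + 3*l^3 - 2*l^2 - 7*l - 8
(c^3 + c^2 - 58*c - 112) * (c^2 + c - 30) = c^5 + 2*c^4 - 87*c^3 - 200*c^2 + 1628*c + 3360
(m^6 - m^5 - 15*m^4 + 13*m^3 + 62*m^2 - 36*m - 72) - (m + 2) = m^6 - m^5 - 15*m^4 + 13*m^3 + 62*m^2 - 37*m - 74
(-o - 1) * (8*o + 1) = -8*o^2 - 9*o - 1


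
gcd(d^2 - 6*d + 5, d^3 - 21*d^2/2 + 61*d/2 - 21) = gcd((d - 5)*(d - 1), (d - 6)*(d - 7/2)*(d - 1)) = d - 1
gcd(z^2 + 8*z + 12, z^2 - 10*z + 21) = 1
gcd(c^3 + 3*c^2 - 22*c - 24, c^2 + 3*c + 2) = c + 1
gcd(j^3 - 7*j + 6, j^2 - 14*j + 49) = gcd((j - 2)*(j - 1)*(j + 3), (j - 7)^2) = 1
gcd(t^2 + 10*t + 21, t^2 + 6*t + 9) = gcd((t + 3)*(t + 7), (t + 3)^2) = t + 3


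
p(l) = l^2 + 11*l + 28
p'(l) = 2*l + 11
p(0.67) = 35.82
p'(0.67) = 12.34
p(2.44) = 60.79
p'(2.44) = 15.88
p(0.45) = 33.15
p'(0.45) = 11.90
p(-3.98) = 0.06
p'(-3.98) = 3.04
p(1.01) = 40.13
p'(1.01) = 13.02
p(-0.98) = 18.18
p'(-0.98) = 9.04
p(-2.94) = 4.30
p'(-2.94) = 5.12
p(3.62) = 80.92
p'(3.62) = 18.24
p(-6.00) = -2.00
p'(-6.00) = -1.00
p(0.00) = 28.00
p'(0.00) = 11.00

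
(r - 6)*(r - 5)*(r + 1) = r^3 - 10*r^2 + 19*r + 30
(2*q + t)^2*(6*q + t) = 24*q^3 + 28*q^2*t + 10*q*t^2 + t^3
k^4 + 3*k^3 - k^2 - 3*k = k*(k - 1)*(k + 1)*(k + 3)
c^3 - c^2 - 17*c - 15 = (c - 5)*(c + 1)*(c + 3)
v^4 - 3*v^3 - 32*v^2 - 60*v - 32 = (v - 8)*(v + 1)*(v + 2)^2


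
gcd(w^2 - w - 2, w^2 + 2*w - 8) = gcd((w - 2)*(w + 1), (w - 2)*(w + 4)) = w - 2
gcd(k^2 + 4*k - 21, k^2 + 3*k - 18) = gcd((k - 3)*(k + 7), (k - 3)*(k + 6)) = k - 3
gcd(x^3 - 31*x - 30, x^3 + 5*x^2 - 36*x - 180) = x^2 - x - 30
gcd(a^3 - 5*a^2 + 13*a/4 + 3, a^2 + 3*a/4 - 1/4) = 1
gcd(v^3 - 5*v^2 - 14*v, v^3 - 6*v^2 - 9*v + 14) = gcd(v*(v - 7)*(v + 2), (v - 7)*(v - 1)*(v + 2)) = v^2 - 5*v - 14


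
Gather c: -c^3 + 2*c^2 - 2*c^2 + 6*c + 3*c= -c^3 + 9*c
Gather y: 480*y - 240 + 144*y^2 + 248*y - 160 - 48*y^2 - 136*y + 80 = 96*y^2 + 592*y - 320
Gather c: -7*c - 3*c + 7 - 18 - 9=-10*c - 20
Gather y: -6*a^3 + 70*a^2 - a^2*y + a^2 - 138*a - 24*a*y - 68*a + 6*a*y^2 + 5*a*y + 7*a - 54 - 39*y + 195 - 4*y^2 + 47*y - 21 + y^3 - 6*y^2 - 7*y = -6*a^3 + 71*a^2 - 199*a + y^3 + y^2*(6*a - 10) + y*(-a^2 - 19*a + 1) + 120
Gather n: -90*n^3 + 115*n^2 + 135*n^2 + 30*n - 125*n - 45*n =-90*n^3 + 250*n^2 - 140*n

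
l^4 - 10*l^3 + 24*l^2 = l^2*(l - 6)*(l - 4)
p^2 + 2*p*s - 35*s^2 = (p - 5*s)*(p + 7*s)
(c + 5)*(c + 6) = c^2 + 11*c + 30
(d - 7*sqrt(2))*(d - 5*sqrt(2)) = d^2 - 12*sqrt(2)*d + 70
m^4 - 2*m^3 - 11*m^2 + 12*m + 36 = (m - 3)^2*(m + 2)^2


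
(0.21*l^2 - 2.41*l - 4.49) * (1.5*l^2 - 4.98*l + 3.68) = 0.315*l^4 - 4.6608*l^3 + 6.0396*l^2 + 13.4914*l - 16.5232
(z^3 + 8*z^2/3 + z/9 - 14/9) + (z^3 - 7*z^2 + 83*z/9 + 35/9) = 2*z^3 - 13*z^2/3 + 28*z/3 + 7/3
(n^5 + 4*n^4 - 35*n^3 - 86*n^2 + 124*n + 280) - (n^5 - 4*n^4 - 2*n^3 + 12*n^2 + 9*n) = 8*n^4 - 33*n^3 - 98*n^2 + 115*n + 280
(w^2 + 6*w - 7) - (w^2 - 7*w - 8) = 13*w + 1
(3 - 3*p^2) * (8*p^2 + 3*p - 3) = -24*p^4 - 9*p^3 + 33*p^2 + 9*p - 9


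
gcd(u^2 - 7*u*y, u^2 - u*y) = u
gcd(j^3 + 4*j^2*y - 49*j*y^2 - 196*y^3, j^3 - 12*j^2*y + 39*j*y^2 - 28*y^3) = -j + 7*y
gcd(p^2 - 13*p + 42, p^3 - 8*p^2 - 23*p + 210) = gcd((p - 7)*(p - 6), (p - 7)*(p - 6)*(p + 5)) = p^2 - 13*p + 42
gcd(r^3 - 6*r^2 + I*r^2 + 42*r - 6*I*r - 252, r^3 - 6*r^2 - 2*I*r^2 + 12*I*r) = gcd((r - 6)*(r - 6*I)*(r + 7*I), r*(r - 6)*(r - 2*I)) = r - 6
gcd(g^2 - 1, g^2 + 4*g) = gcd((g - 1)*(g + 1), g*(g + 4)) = 1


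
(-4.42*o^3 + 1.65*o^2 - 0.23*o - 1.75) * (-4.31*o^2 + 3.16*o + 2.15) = 19.0502*o^5 - 21.0787*o^4 - 3.2977*o^3 + 10.3632*o^2 - 6.0245*o - 3.7625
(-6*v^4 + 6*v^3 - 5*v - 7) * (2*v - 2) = -12*v^5 + 24*v^4 - 12*v^3 - 10*v^2 - 4*v + 14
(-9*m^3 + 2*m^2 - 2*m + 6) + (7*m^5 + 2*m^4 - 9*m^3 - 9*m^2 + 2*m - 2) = 7*m^5 + 2*m^4 - 18*m^3 - 7*m^2 + 4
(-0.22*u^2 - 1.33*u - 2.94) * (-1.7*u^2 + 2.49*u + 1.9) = 0.374*u^4 + 1.7132*u^3 + 1.2683*u^2 - 9.8476*u - 5.586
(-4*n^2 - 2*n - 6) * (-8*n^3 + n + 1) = 32*n^5 + 16*n^4 + 44*n^3 - 6*n^2 - 8*n - 6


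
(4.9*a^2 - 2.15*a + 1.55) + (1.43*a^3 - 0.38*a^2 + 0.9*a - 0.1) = 1.43*a^3 + 4.52*a^2 - 1.25*a + 1.45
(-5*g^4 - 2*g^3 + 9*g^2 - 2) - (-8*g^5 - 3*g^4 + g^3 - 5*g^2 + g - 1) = 8*g^5 - 2*g^4 - 3*g^3 + 14*g^2 - g - 1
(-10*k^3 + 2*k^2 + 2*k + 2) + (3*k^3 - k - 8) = -7*k^3 + 2*k^2 + k - 6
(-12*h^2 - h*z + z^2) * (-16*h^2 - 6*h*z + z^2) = 192*h^4 + 88*h^3*z - 22*h^2*z^2 - 7*h*z^3 + z^4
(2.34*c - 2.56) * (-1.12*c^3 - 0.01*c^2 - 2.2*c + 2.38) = -2.6208*c^4 + 2.8438*c^3 - 5.1224*c^2 + 11.2012*c - 6.0928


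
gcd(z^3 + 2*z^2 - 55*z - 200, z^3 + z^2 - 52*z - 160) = z^2 - 3*z - 40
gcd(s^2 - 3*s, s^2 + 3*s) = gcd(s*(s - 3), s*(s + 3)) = s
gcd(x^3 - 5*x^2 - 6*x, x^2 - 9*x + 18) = x - 6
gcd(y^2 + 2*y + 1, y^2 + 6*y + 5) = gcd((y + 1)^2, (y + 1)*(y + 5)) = y + 1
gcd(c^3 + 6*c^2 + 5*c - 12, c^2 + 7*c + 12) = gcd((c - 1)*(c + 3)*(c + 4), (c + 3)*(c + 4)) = c^2 + 7*c + 12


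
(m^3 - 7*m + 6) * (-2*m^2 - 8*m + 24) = -2*m^5 - 8*m^4 + 38*m^3 + 44*m^2 - 216*m + 144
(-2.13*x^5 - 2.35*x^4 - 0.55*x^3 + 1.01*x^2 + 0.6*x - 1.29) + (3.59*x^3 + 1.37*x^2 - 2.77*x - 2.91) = -2.13*x^5 - 2.35*x^4 + 3.04*x^3 + 2.38*x^2 - 2.17*x - 4.2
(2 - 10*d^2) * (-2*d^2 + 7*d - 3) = 20*d^4 - 70*d^3 + 26*d^2 + 14*d - 6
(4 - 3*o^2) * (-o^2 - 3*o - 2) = 3*o^4 + 9*o^3 + 2*o^2 - 12*o - 8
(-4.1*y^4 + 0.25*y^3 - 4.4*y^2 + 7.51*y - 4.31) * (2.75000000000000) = -11.275*y^4 + 0.6875*y^3 - 12.1*y^2 + 20.6525*y - 11.8525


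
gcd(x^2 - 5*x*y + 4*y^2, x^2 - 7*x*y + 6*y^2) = x - y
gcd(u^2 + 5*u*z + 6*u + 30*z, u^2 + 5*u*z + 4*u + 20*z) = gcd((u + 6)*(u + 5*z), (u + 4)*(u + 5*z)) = u + 5*z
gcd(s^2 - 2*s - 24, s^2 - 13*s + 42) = s - 6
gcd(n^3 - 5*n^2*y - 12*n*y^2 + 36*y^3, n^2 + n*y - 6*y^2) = -n^2 - n*y + 6*y^2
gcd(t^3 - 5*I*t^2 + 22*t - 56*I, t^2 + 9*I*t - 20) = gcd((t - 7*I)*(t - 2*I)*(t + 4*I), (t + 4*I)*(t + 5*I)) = t + 4*I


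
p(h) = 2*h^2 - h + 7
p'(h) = 4*h - 1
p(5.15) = 54.90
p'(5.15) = 19.60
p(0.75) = 7.38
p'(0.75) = 2.00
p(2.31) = 15.36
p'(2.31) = 8.24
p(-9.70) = 204.88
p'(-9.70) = -39.80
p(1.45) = 9.76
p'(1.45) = 4.80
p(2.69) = 18.78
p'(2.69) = 9.76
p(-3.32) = 32.36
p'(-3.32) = -14.28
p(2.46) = 16.64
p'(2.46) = 8.84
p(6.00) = 73.00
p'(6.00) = 23.00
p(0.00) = 7.00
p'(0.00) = -1.00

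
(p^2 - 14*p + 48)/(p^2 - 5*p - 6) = (p - 8)/(p + 1)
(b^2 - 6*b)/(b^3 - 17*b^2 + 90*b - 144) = b/(b^2 - 11*b + 24)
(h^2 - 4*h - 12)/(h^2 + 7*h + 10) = (h - 6)/(h + 5)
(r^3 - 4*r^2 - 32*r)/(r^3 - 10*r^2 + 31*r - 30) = r*(r^2 - 4*r - 32)/(r^3 - 10*r^2 + 31*r - 30)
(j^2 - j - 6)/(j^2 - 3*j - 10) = (j - 3)/(j - 5)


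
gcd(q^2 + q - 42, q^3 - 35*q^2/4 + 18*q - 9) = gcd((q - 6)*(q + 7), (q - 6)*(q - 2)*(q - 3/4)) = q - 6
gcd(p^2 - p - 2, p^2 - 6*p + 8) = p - 2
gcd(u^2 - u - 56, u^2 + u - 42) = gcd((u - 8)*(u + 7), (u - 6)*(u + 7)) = u + 7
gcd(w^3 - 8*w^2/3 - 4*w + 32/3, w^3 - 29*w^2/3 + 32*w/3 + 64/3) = w - 8/3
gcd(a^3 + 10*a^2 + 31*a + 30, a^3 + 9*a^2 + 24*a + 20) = a^2 + 7*a + 10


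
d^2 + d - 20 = (d - 4)*(d + 5)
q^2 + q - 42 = (q - 6)*(q + 7)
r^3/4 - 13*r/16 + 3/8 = (r/4 + 1/2)*(r - 3/2)*(r - 1/2)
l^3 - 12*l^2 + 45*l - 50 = (l - 5)^2*(l - 2)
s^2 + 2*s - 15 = (s - 3)*(s + 5)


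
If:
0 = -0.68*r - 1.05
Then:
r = -1.54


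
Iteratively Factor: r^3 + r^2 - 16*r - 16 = (r - 4)*(r^2 + 5*r + 4) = (r - 4)*(r + 4)*(r + 1)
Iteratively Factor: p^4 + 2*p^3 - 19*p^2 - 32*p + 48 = (p - 4)*(p^3 + 6*p^2 + 5*p - 12) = (p - 4)*(p + 3)*(p^2 + 3*p - 4) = (p - 4)*(p - 1)*(p + 3)*(p + 4)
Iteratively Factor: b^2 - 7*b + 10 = (b - 2)*(b - 5)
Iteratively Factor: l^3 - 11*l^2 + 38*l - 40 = (l - 5)*(l^2 - 6*l + 8) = (l - 5)*(l - 2)*(l - 4)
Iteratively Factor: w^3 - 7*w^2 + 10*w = (w)*(w^2 - 7*w + 10) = w*(w - 5)*(w - 2)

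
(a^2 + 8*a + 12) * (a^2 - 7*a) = a^4 + a^3 - 44*a^2 - 84*a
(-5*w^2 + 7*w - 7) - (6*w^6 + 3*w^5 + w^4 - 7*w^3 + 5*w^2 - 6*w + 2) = -6*w^6 - 3*w^5 - w^4 + 7*w^3 - 10*w^2 + 13*w - 9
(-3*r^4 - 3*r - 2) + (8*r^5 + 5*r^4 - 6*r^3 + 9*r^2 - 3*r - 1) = 8*r^5 + 2*r^4 - 6*r^3 + 9*r^2 - 6*r - 3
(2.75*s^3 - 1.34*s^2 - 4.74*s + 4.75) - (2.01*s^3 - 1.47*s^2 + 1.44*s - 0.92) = 0.74*s^3 + 0.13*s^2 - 6.18*s + 5.67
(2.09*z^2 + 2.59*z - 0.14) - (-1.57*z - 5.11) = 2.09*z^2 + 4.16*z + 4.97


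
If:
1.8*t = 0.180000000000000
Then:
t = 0.10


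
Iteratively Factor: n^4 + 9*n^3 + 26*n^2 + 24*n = (n + 4)*(n^3 + 5*n^2 + 6*n) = n*(n + 4)*(n^2 + 5*n + 6) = n*(n + 2)*(n + 4)*(n + 3)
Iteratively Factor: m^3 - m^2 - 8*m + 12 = (m + 3)*(m^2 - 4*m + 4) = (m - 2)*(m + 3)*(m - 2)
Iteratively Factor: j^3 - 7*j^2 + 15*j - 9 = (j - 3)*(j^2 - 4*j + 3) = (j - 3)*(j - 1)*(j - 3)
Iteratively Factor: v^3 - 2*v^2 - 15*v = (v - 5)*(v^2 + 3*v) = (v - 5)*(v + 3)*(v)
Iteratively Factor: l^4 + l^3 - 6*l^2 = (l)*(l^3 + l^2 - 6*l) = l*(l - 2)*(l^2 + 3*l) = l*(l - 2)*(l + 3)*(l)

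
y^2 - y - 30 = (y - 6)*(y + 5)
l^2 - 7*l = l*(l - 7)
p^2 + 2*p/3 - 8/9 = (p - 2/3)*(p + 4/3)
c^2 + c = c*(c + 1)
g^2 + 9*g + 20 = (g + 4)*(g + 5)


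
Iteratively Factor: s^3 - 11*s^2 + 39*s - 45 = (s - 3)*(s^2 - 8*s + 15) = (s - 3)^2*(s - 5)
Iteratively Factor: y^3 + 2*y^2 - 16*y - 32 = (y + 4)*(y^2 - 2*y - 8) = (y - 4)*(y + 4)*(y + 2)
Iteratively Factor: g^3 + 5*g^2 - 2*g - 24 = (g + 3)*(g^2 + 2*g - 8) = (g + 3)*(g + 4)*(g - 2)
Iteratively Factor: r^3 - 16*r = (r + 4)*(r^2 - 4*r) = (r - 4)*(r + 4)*(r)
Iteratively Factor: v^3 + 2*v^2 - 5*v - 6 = (v + 1)*(v^2 + v - 6) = (v + 1)*(v + 3)*(v - 2)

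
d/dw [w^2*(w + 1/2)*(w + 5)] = w*(8*w^2 + 33*w + 10)/2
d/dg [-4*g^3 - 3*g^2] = 6*g*(-2*g - 1)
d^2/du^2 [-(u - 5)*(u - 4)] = -2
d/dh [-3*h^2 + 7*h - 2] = 7 - 6*h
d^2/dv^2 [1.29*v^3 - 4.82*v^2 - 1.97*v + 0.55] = 7.74*v - 9.64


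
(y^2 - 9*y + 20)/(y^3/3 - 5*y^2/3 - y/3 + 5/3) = 3*(y - 4)/(y^2 - 1)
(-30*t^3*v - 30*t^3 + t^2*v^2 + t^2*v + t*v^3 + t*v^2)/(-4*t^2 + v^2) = t*(30*t^2*v + 30*t^2 - t*v^2 - t*v - v^3 - v^2)/(4*t^2 - v^2)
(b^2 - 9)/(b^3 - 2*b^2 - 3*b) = (b + 3)/(b*(b + 1))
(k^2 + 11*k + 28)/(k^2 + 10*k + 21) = (k + 4)/(k + 3)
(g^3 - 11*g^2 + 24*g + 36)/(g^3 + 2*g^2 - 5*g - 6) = (g^2 - 12*g + 36)/(g^2 + g - 6)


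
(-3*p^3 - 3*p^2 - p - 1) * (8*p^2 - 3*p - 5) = -24*p^5 - 15*p^4 + 16*p^3 + 10*p^2 + 8*p + 5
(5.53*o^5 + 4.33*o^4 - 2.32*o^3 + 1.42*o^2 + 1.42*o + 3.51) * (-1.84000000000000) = -10.1752*o^5 - 7.9672*o^4 + 4.2688*o^3 - 2.6128*o^2 - 2.6128*o - 6.4584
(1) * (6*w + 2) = 6*w + 2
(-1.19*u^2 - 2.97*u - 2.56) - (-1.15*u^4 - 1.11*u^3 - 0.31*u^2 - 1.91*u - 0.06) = 1.15*u^4 + 1.11*u^3 - 0.88*u^2 - 1.06*u - 2.5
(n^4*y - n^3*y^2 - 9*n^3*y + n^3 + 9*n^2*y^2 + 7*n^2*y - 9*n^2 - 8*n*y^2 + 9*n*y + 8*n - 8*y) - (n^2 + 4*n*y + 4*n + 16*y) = n^4*y - n^3*y^2 - 9*n^3*y + n^3 + 9*n^2*y^2 + 7*n^2*y - 10*n^2 - 8*n*y^2 + 5*n*y + 4*n - 24*y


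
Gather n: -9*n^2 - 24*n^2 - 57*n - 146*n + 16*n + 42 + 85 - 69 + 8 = -33*n^2 - 187*n + 66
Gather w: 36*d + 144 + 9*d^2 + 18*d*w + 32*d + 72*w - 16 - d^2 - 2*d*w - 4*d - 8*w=8*d^2 + 64*d + w*(16*d + 64) + 128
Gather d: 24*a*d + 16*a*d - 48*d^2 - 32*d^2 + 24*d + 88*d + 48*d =-80*d^2 + d*(40*a + 160)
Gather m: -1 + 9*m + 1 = 9*m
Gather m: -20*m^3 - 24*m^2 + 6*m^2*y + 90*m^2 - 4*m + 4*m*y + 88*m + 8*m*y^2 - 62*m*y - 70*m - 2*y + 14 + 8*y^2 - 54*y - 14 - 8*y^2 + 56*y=-20*m^3 + m^2*(6*y + 66) + m*(8*y^2 - 58*y + 14)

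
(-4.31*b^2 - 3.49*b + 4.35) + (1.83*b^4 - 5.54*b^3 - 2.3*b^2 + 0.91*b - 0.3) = 1.83*b^4 - 5.54*b^3 - 6.61*b^2 - 2.58*b + 4.05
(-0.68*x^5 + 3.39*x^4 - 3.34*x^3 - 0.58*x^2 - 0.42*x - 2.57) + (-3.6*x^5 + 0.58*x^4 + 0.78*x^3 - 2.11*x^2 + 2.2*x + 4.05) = -4.28*x^5 + 3.97*x^4 - 2.56*x^3 - 2.69*x^2 + 1.78*x + 1.48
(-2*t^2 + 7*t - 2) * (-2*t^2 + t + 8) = 4*t^4 - 16*t^3 - 5*t^2 + 54*t - 16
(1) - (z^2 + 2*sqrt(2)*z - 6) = -z^2 - 2*sqrt(2)*z + 7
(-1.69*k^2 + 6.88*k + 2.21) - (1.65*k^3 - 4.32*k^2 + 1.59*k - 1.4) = -1.65*k^3 + 2.63*k^2 + 5.29*k + 3.61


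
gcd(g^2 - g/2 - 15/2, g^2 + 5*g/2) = g + 5/2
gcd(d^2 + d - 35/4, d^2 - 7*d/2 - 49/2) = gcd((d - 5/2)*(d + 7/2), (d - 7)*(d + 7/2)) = d + 7/2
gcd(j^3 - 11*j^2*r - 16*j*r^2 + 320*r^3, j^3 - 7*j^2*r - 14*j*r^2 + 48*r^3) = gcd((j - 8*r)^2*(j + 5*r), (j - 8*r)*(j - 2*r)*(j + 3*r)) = -j + 8*r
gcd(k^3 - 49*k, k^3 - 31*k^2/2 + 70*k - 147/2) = k - 7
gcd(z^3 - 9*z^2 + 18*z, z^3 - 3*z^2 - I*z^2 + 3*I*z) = z^2 - 3*z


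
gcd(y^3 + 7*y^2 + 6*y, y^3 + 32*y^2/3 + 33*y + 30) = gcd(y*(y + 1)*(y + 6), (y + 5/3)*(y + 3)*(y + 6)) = y + 6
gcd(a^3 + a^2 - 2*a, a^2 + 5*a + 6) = a + 2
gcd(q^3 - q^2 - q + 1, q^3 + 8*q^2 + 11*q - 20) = q - 1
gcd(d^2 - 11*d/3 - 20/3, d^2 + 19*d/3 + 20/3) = d + 4/3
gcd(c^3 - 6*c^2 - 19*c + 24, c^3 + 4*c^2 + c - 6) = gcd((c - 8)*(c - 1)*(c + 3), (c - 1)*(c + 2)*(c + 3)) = c^2 + 2*c - 3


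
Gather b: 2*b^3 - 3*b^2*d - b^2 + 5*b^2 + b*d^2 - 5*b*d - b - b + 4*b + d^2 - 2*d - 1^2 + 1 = 2*b^3 + b^2*(4 - 3*d) + b*(d^2 - 5*d + 2) + d^2 - 2*d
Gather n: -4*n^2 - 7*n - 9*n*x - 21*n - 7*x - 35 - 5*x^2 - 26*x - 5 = -4*n^2 + n*(-9*x - 28) - 5*x^2 - 33*x - 40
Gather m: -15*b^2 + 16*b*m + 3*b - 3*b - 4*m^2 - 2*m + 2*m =-15*b^2 + 16*b*m - 4*m^2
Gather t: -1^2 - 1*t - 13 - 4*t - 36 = -5*t - 50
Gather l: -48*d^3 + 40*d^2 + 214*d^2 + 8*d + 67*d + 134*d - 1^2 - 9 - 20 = -48*d^3 + 254*d^2 + 209*d - 30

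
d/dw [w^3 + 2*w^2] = w*(3*w + 4)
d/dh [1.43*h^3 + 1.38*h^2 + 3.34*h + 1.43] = 4.29*h^2 + 2.76*h + 3.34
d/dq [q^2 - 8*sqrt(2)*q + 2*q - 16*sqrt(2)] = 2*q - 8*sqrt(2) + 2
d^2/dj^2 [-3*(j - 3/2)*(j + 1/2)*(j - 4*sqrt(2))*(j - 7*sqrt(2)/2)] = -36*j^2 + 18*j + 135*sqrt(2)*j - 327/2 - 45*sqrt(2)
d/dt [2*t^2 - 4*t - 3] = 4*t - 4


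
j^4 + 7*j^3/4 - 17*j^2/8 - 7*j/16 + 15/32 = (j - 3/4)*(j - 1/2)*(j + 1/2)*(j + 5/2)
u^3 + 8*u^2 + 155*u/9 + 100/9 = (u + 4/3)*(u + 5/3)*(u + 5)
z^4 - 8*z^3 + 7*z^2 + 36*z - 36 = (z - 6)*(z - 3)*(z - 1)*(z + 2)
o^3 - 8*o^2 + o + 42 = (o - 7)*(o - 3)*(o + 2)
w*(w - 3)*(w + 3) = w^3 - 9*w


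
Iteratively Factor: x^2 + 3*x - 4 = (x + 4)*(x - 1)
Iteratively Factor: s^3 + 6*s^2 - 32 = (s + 4)*(s^2 + 2*s - 8) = (s + 4)^2*(s - 2)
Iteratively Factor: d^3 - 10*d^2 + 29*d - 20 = (d - 4)*(d^2 - 6*d + 5) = (d - 5)*(d - 4)*(d - 1)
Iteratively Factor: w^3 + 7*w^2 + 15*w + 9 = (w + 3)*(w^2 + 4*w + 3) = (w + 3)^2*(w + 1)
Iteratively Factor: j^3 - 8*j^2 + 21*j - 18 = (j - 3)*(j^2 - 5*j + 6) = (j - 3)*(j - 2)*(j - 3)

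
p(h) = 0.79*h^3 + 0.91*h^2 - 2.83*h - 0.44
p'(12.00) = 360.29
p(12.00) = 1461.76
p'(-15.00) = 503.12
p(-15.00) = -2419.49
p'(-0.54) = -3.12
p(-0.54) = 1.23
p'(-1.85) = 1.91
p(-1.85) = 2.91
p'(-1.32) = -1.10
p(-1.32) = 3.06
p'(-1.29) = -1.23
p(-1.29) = 3.03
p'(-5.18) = 51.34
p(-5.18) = -71.17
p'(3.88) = 39.91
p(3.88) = 48.42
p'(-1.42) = -0.64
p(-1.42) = 3.15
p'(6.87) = 121.53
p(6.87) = 279.22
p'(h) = 2.37*h^2 + 1.82*h - 2.83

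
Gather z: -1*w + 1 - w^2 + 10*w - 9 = -w^2 + 9*w - 8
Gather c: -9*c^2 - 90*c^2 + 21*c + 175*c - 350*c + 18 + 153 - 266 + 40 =-99*c^2 - 154*c - 55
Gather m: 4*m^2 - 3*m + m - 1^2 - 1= 4*m^2 - 2*m - 2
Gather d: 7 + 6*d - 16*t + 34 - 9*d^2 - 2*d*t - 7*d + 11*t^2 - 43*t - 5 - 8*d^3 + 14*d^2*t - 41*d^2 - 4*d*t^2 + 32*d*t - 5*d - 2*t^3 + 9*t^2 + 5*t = -8*d^3 + d^2*(14*t - 50) + d*(-4*t^2 + 30*t - 6) - 2*t^3 + 20*t^2 - 54*t + 36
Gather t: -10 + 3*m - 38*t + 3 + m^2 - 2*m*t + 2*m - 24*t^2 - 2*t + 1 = m^2 + 5*m - 24*t^2 + t*(-2*m - 40) - 6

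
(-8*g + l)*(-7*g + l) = 56*g^2 - 15*g*l + l^2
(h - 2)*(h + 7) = h^2 + 5*h - 14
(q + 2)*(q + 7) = q^2 + 9*q + 14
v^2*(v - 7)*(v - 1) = v^4 - 8*v^3 + 7*v^2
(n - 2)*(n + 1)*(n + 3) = n^3 + 2*n^2 - 5*n - 6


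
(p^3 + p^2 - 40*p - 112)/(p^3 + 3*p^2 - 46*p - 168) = (p + 4)/(p + 6)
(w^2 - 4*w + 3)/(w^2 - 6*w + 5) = (w - 3)/(w - 5)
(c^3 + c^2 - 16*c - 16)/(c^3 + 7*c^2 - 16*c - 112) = (c + 1)/(c + 7)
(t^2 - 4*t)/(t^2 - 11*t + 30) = t*(t - 4)/(t^2 - 11*t + 30)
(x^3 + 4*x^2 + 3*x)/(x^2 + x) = x + 3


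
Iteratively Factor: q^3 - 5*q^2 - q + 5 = (q - 1)*(q^2 - 4*q - 5) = (q - 5)*(q - 1)*(q + 1)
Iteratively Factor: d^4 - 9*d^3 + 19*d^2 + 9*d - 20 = (d - 1)*(d^3 - 8*d^2 + 11*d + 20) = (d - 4)*(d - 1)*(d^2 - 4*d - 5) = (d - 5)*(d - 4)*(d - 1)*(d + 1)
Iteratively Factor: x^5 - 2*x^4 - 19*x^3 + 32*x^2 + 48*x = (x + 1)*(x^4 - 3*x^3 - 16*x^2 + 48*x) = x*(x + 1)*(x^3 - 3*x^2 - 16*x + 48) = x*(x - 4)*(x + 1)*(x^2 + x - 12) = x*(x - 4)*(x + 1)*(x + 4)*(x - 3)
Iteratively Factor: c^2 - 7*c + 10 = (c - 2)*(c - 5)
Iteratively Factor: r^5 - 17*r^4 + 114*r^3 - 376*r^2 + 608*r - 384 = (r - 4)*(r^4 - 13*r^3 + 62*r^2 - 128*r + 96) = (r - 4)*(r - 2)*(r^3 - 11*r^2 + 40*r - 48) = (r - 4)*(r - 3)*(r - 2)*(r^2 - 8*r + 16) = (r - 4)^2*(r - 3)*(r - 2)*(r - 4)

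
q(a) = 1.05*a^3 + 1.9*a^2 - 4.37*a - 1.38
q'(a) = 3.15*a^2 + 3.8*a - 4.37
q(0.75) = -3.15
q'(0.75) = 0.25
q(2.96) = 29.56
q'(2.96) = 34.48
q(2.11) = 7.72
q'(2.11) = 17.67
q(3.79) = 66.51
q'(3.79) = 55.28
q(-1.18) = 4.70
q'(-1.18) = -4.47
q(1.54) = 0.23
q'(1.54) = 8.95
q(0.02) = -1.47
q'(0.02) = -4.29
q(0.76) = -3.14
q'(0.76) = 0.34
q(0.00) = -1.38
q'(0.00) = -4.37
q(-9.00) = -573.60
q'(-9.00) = 216.58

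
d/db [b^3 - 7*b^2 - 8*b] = 3*b^2 - 14*b - 8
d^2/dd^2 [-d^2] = -2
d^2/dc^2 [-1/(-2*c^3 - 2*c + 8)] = (-3*c*(c^3 + c - 4) + (3*c^2 + 1)^2)/(c^3 + c - 4)^3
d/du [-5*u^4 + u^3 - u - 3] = -20*u^3 + 3*u^2 - 1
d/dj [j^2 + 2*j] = 2*j + 2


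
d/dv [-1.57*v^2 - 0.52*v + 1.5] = -3.14*v - 0.52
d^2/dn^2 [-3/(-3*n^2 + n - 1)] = 6*(-9*n^2 + 3*n + (6*n - 1)^2 - 3)/(3*n^2 - n + 1)^3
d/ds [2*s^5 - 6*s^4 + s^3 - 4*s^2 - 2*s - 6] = 10*s^4 - 24*s^3 + 3*s^2 - 8*s - 2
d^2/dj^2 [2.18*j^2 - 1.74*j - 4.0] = 4.36000000000000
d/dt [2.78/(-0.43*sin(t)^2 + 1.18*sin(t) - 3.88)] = (2.3908*sin(t) - 3.2804)*cos(t)/(0.43*sin(t)^2 - 1.18*sin(t) + 3.88)^2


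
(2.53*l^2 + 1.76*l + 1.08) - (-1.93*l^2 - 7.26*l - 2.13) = 4.46*l^2 + 9.02*l + 3.21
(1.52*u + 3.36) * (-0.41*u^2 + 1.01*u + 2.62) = -0.6232*u^3 + 0.1576*u^2 + 7.376*u + 8.8032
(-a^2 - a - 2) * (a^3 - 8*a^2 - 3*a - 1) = -a^5 + 7*a^4 + 9*a^3 + 20*a^2 + 7*a + 2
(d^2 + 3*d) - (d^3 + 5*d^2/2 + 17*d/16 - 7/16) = -d^3 - 3*d^2/2 + 31*d/16 + 7/16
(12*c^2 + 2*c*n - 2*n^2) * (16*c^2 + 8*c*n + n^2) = 192*c^4 + 128*c^3*n - 4*c^2*n^2 - 14*c*n^3 - 2*n^4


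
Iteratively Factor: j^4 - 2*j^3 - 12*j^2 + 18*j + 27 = (j - 3)*(j^3 + j^2 - 9*j - 9) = (j - 3)^2*(j^2 + 4*j + 3) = (j - 3)^2*(j + 3)*(j + 1)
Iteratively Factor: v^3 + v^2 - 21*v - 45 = (v - 5)*(v^2 + 6*v + 9) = (v - 5)*(v + 3)*(v + 3)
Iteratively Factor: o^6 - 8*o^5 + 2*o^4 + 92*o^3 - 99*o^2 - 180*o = (o + 3)*(o^5 - 11*o^4 + 35*o^3 - 13*o^2 - 60*o) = (o - 4)*(o + 3)*(o^4 - 7*o^3 + 7*o^2 + 15*o) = (o - 4)*(o - 3)*(o + 3)*(o^3 - 4*o^2 - 5*o) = o*(o - 4)*(o - 3)*(o + 3)*(o^2 - 4*o - 5) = o*(o - 5)*(o - 4)*(o - 3)*(o + 3)*(o + 1)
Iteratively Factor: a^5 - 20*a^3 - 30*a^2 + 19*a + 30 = (a + 2)*(a^4 - 2*a^3 - 16*a^2 + 2*a + 15) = (a + 1)*(a + 2)*(a^3 - 3*a^2 - 13*a + 15) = (a - 5)*(a + 1)*(a + 2)*(a^2 + 2*a - 3) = (a - 5)*(a - 1)*(a + 1)*(a + 2)*(a + 3)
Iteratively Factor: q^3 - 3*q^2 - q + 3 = (q + 1)*(q^2 - 4*q + 3) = (q - 1)*(q + 1)*(q - 3)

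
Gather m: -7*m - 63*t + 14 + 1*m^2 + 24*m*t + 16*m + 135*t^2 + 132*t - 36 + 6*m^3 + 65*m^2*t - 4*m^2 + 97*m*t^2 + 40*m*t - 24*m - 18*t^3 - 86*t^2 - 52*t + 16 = 6*m^3 + m^2*(65*t - 3) + m*(97*t^2 + 64*t - 15) - 18*t^3 + 49*t^2 + 17*t - 6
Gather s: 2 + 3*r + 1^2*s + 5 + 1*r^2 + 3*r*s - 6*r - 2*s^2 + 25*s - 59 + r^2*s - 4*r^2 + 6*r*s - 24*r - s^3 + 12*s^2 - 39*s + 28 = -3*r^2 - 27*r - s^3 + 10*s^2 + s*(r^2 + 9*r - 13) - 24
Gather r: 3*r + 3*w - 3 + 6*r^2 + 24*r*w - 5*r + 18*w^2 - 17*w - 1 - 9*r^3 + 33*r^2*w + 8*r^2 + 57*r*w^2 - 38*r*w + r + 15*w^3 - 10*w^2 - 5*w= -9*r^3 + r^2*(33*w + 14) + r*(57*w^2 - 14*w - 1) + 15*w^3 + 8*w^2 - 19*w - 4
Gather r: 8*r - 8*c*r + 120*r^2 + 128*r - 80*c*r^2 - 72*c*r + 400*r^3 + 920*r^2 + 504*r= 400*r^3 + r^2*(1040 - 80*c) + r*(640 - 80*c)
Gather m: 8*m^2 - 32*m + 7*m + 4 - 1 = 8*m^2 - 25*m + 3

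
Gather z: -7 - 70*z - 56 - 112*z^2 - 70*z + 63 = -112*z^2 - 140*z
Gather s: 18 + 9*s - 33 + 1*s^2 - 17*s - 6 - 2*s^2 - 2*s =-s^2 - 10*s - 21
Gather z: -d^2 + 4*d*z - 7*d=-d^2 + 4*d*z - 7*d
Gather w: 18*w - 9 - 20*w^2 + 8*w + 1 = -20*w^2 + 26*w - 8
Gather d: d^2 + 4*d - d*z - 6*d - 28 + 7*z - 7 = d^2 + d*(-z - 2) + 7*z - 35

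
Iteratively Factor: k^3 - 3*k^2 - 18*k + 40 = (k - 2)*(k^2 - k - 20) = (k - 2)*(k + 4)*(k - 5)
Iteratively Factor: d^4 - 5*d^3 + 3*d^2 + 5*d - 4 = (d - 4)*(d^3 - d^2 - d + 1) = (d - 4)*(d + 1)*(d^2 - 2*d + 1) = (d - 4)*(d - 1)*(d + 1)*(d - 1)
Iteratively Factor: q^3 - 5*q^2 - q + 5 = (q - 5)*(q^2 - 1) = (q - 5)*(q + 1)*(q - 1)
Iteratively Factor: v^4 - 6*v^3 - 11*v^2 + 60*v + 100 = (v - 5)*(v^3 - v^2 - 16*v - 20) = (v - 5)*(v + 2)*(v^2 - 3*v - 10) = (v - 5)^2*(v + 2)*(v + 2)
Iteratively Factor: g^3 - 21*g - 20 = (g + 1)*(g^2 - g - 20) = (g + 1)*(g + 4)*(g - 5)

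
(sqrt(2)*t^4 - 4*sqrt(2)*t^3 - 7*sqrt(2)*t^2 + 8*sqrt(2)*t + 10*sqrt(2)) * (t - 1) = sqrt(2)*t^5 - 5*sqrt(2)*t^4 - 3*sqrt(2)*t^3 + 15*sqrt(2)*t^2 + 2*sqrt(2)*t - 10*sqrt(2)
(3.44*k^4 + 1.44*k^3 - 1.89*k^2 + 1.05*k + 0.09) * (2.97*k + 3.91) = 10.2168*k^5 + 17.7272*k^4 + 0.0171000000000001*k^3 - 4.2714*k^2 + 4.3728*k + 0.3519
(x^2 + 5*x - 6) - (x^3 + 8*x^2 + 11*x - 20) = -x^3 - 7*x^2 - 6*x + 14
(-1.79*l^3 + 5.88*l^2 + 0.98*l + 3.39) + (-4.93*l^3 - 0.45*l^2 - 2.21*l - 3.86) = -6.72*l^3 + 5.43*l^2 - 1.23*l - 0.47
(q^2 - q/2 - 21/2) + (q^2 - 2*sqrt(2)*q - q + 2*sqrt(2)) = 2*q^2 - 2*sqrt(2)*q - 3*q/2 - 21/2 + 2*sqrt(2)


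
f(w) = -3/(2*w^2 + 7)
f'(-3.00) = -0.06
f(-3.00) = -0.12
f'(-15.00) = 0.00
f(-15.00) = -0.00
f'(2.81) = 0.06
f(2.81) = -0.13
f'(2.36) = 0.09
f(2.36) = -0.17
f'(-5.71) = -0.01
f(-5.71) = -0.04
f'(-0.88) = -0.14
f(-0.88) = -0.35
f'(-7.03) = -0.01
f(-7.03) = -0.03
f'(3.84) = 0.03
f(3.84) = -0.08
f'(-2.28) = -0.09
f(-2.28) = -0.17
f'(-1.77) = -0.12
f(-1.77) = -0.23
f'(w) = 12*w/(2*w^2 + 7)^2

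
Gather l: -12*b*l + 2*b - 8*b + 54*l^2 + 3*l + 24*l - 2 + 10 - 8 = -6*b + 54*l^2 + l*(27 - 12*b)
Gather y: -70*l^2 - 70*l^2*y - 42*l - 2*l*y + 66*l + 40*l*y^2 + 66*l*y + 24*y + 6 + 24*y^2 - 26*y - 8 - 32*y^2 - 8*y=-70*l^2 + 24*l + y^2*(40*l - 8) + y*(-70*l^2 + 64*l - 10) - 2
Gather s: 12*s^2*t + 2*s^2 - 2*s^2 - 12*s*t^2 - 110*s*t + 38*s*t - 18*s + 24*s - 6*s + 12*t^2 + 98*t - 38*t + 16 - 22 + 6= 12*s^2*t + s*(-12*t^2 - 72*t) + 12*t^2 + 60*t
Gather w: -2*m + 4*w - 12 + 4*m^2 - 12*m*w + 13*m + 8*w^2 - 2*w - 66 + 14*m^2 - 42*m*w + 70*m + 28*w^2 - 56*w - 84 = 18*m^2 + 81*m + 36*w^2 + w*(-54*m - 54) - 162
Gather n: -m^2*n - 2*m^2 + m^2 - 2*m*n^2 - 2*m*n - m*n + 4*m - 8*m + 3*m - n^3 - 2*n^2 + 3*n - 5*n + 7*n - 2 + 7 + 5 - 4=-m^2 - m - n^3 + n^2*(-2*m - 2) + n*(-m^2 - 3*m + 5) + 6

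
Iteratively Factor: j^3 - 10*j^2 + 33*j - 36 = (j - 3)*(j^2 - 7*j + 12) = (j - 3)^2*(j - 4)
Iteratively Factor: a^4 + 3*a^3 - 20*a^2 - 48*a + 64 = (a + 4)*(a^3 - a^2 - 16*a + 16) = (a - 1)*(a + 4)*(a^2 - 16) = (a - 4)*(a - 1)*(a + 4)*(a + 4)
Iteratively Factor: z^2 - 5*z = (z)*(z - 5)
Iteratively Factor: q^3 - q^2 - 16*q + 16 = (q - 4)*(q^2 + 3*q - 4) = (q - 4)*(q + 4)*(q - 1)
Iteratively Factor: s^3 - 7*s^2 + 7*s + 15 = (s - 5)*(s^2 - 2*s - 3) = (s - 5)*(s - 3)*(s + 1)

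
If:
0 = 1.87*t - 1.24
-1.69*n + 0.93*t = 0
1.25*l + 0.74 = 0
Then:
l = -0.59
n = 0.36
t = 0.66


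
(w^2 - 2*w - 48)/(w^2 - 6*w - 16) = (w + 6)/(w + 2)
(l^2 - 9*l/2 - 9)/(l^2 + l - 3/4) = 2*(l - 6)/(2*l - 1)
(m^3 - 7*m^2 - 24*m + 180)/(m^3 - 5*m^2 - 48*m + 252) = (m + 5)/(m + 7)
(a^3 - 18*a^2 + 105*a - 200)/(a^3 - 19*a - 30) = (a^2 - 13*a + 40)/(a^2 + 5*a + 6)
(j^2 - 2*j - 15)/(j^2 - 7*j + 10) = (j + 3)/(j - 2)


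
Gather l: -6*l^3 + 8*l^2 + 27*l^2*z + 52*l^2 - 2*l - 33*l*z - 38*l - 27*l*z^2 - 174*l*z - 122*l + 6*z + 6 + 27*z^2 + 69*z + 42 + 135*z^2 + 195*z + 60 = -6*l^3 + l^2*(27*z + 60) + l*(-27*z^2 - 207*z - 162) + 162*z^2 + 270*z + 108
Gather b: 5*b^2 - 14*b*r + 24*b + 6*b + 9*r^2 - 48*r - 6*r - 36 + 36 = 5*b^2 + b*(30 - 14*r) + 9*r^2 - 54*r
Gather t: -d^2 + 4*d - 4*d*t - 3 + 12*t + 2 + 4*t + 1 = -d^2 + 4*d + t*(16 - 4*d)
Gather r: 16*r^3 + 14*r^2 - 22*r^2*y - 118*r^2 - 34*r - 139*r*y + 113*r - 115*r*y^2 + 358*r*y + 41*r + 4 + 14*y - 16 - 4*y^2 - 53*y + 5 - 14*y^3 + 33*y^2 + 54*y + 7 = 16*r^3 + r^2*(-22*y - 104) + r*(-115*y^2 + 219*y + 120) - 14*y^3 + 29*y^2 + 15*y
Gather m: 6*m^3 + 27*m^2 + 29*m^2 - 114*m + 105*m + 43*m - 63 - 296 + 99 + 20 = 6*m^3 + 56*m^2 + 34*m - 240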